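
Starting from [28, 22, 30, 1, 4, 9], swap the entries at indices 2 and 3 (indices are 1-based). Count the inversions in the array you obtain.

11

Positions 2 and 3 hold 22 and 30; after swapping, the array is [28, 30, 22, 1, 4, 9].
For each element, count later entries that are smaller:
28 → 22, 1, 4, 9 → 4
30 → 22, 1, 4, 9 → 4
22 → 1, 4, 9 → 3
1 → none → 0
4 → none → 0
9 → none → 0
Sum: 4 + 4 + 3 + 0 + 0 + 0 = 11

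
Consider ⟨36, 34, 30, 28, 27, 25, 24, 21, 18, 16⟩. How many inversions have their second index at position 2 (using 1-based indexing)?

1

The element at index 2 is 34.
Elements before it: 36
Those larger than 34: 36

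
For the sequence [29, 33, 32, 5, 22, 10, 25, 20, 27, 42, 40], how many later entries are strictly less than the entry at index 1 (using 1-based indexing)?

6

The element at index 1 is 29.
Elements after it: 33, 32, 5, 22, 10, 25, 20, 27, 42, 40
Those smaller than 29: 5, 22, 10, 25, 20, 27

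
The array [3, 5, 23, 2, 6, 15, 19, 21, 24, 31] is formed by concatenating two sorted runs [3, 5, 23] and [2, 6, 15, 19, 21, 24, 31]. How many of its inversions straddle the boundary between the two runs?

7

Take each right-half value and tally the left-half values above it:
r = 2: 3, 5, 23 → 3
r = 6: 23 → 1
r = 15: 23 → 1
r = 19: 23 → 1
r = 21: 23 → 1
r = 24: none → 0
r = 31: none → 0
Cross-inversions: 3 + 1 + 1 + 1 + 1 + 0 + 0 = 7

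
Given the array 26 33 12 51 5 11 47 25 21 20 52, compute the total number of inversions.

Inversions: 26

Count, for each position, how many later elements it exceeds:
26: 6
33: 6
12: 2
51: 6
5: 0
11: 0
47: 3
25: 2
21: 1
20: 0
52: 0
Sum: 6 + 6 + 2 + 6 + 0 + 0 + 3 + 2 + 1 + 0 + 0 = 26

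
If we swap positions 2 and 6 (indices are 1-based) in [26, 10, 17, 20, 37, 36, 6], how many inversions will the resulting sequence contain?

15 inversions

Positions 2 and 6 hold 10 and 36; after swapping, the array is [26, 36, 17, 20, 37, 10, 6].
Count, for each position, how many later elements it exceeds:
26 → 17, 20, 10, 6 → 4
36 → 17, 20, 10, 6 → 4
17 → 10, 6 → 2
20 → 10, 6 → 2
37 → 10, 6 → 2
10 → 6 → 1
6 → none → 0
Sum: 4 + 4 + 2 + 2 + 2 + 1 + 0 = 15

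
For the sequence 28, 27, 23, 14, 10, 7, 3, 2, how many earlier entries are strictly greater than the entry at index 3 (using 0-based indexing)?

The element at index 3 is 14.
Elements before it: 28, 27, 23
Those larger than 14: 28, 27, 23

3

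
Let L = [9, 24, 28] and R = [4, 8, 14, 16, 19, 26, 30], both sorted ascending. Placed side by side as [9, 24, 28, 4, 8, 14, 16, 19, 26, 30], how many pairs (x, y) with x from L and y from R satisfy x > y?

Take each right-half value and tally the left-half values above it:
r = 4: 9, 24, 28 → 3
r = 8: 9, 24, 28 → 3
r = 14: 24, 28 → 2
r = 16: 24, 28 → 2
r = 19: 24, 28 → 2
r = 26: 28 → 1
r = 30: none → 0
Cross-inversions: 3 + 3 + 2 + 2 + 2 + 1 + 0 = 13

Cross-inversions: 13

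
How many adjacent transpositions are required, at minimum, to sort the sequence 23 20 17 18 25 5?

Minimum adjacent swaps = number of inversions (each swap of adjacent out-of-order elements removes one inversion and no swap can remove more).
Count inversions — for each element, later elements that are smaller:
23: 20, 17, 18, 5 → 4
20: 17, 18, 5 → 3
17: 5 → 1
18: 5 → 1
25: 5 → 1
5: none → 0
Total inversions: 4 + 3 + 1 + 1 + 1 + 0 = 10

10 swaps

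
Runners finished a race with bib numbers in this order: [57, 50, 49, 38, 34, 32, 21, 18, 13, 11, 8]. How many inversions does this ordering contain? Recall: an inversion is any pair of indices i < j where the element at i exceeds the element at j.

55 inversions

For each element, count later entries that are smaller:
57 → 50, 49, 38, 34, 32, 21, 18, 13, 11, 8 → 10
50 → 49, 38, 34, 32, 21, 18, 13, 11, 8 → 9
49 → 38, 34, 32, 21, 18, 13, 11, 8 → 8
38 → 34, 32, 21, 18, 13, 11, 8 → 7
34 → 32, 21, 18, 13, 11, 8 → 6
32 → 21, 18, 13, 11, 8 → 5
21 → 18, 13, 11, 8 → 4
18 → 13, 11, 8 → 3
13 → 11, 8 → 2
11 → 8 → 1
8 → none → 0
Sum: 10 + 9 + 8 + 7 + 6 + 5 + 4 + 3 + 2 + 1 + 0 = 55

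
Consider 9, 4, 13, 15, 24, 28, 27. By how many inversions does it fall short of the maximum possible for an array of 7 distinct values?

Maximum inversions for 7 distinct elements is C(7, 2) = 7·6/2 = 21.
Current inversions — for each element, count later smaller elements:
9: 1
4: 0
13: 0
15: 0
24: 0
28: 1
27: 0
Current total: 1 + 0 + 0 + 0 + 0 + 1 + 0 = 2
Shortfall: 21 − 2 = 19

19 inversions short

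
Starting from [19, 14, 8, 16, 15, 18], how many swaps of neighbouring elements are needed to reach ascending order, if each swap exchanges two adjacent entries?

7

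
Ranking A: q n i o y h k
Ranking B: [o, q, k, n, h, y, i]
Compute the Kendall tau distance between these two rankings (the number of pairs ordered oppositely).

Assign each item its position (1..7) in the first ordering, then rewrite the second ordering as that position sequence:
positions: q→1, n→2, i→3, o→4, y→5, h→6, k→7
second ordering as positions: [4, 1, 7, 2, 6, 5, 3]
Discordant pairs = inversions in this position sequence.
4: 1, 2, 3 → 3
1: 0
7: 2, 6, 5, 3 → 4
2: 0
6: 5, 3 → 2
5: 3 → 1
3: 0
Total: 3 + 0 + 4 + 0 + 2 + 1 + 0 = 10

10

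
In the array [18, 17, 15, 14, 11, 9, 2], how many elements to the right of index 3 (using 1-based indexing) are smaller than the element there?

4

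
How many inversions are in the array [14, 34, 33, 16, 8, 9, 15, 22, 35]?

Sweep left to right; for each value list the smaller values that follow it:
14: 2
34: 6
33: 5
16: 3
8: 0
9: 0
15: 0
22: 0
35: 0
Sum: 2 + 6 + 5 + 3 + 0 + 0 + 0 + 0 + 0 = 16

There are 16 out-of-order pairs.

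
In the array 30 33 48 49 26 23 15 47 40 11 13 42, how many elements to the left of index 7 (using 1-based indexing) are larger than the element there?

6

The element at index 7 is 15.
Elements before it: 30, 33, 48, 49, 26, 23
Those larger than 15: 30, 33, 48, 49, 26, 23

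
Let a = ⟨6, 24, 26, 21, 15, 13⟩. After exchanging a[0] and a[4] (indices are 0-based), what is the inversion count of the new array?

Positions 0 and 4 hold 6 and 15; after swapping, the array is [15, 24, 26, 21, 6, 13].
Sweep left to right; for each value list the smaller values that follow it:
15: 2
24: 3
26: 3
21: 2
6: 0
13: 0
Sum: 2 + 3 + 3 + 2 + 0 + 0 = 10

There are 10 inversions.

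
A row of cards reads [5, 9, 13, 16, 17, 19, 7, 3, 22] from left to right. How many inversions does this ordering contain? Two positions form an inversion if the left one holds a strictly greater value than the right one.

Element-by-element contributions:
5 → 3 → 1
9 → 7, 3 → 2
13 → 7, 3 → 2
16 → 7, 3 → 2
17 → 7, 3 → 2
19 → 7, 3 → 2
7 → 3 → 1
3 → none → 0
22 → none → 0
Sum: 1 + 2 + 2 + 2 + 2 + 2 + 1 + 0 + 0 = 12

12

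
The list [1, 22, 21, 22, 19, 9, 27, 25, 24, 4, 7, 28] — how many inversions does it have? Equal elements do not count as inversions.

Inversions: 27

For each element, count later entries that are smaller:
1 → none → 0
22 → 21, 19, 9, 4, 7 → 5
21 → 19, 9, 4, 7 → 4
22 → 19, 9, 4, 7 → 4
19 → 9, 4, 7 → 3
9 → 4, 7 → 2
27 → 25, 24, 4, 7 → 4
25 → 24, 4, 7 → 3
24 → 4, 7 → 2
4 → none → 0
7 → none → 0
28 → none → 0
Sum: 0 + 5 + 4 + 4 + 3 + 2 + 4 + 3 + 2 + 0 + 0 + 0 = 27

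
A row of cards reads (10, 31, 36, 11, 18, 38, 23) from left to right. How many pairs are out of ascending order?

7 out-of-order pairs

Element-by-element contributions:
10 → none → 0
31 → 11, 18, 23 → 3
36 → 11, 18, 23 → 3
11 → none → 0
18 → none → 0
38 → 23 → 1
23 → none → 0
Sum: 0 + 3 + 3 + 0 + 0 + 1 + 0 = 7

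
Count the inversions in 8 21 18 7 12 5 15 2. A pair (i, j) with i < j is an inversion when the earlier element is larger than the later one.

20 inversions

Element-by-element contributions:
8: 3
21: 6
18: 5
7: 2
12: 2
5: 1
15: 1
2: 0
Sum: 3 + 6 + 5 + 2 + 2 + 1 + 1 + 0 = 20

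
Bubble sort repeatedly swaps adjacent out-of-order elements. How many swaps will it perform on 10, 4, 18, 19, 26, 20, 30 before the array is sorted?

2

Each adjacent swap fixes exactly one inversion, so the minimum swap count equals the number of inversions.
Count inversions — for each element, later elements that are smaller:
10: 4 → 1
4: none → 0
18: none → 0
19: none → 0
26: 20 → 1
20: none → 0
30: none → 0
Total inversions: 1 + 0 + 0 + 0 + 1 + 0 + 0 = 2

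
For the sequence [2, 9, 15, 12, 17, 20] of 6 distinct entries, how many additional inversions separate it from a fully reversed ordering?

14 inversions short

Maximum inversions for 6 distinct elements is C(6, 2) = 6·5/2 = 15.
Current inversions — for each element, count later smaller elements:
2: 0
9: 0
15: 1
12: 0
17: 0
20: 0
Current total: 0 + 0 + 1 + 0 + 0 + 0 = 1
Shortfall: 15 − 1 = 14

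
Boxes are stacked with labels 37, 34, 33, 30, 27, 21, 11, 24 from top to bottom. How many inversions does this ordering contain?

Element-by-element contributions:
37 → 34, 33, 30, 27, 21, 11, 24 → 7
34 → 33, 30, 27, 21, 11, 24 → 6
33 → 30, 27, 21, 11, 24 → 5
30 → 27, 21, 11, 24 → 4
27 → 21, 11, 24 → 3
21 → 11 → 1
11 → none → 0
24 → none → 0
Sum: 7 + 6 + 5 + 4 + 3 + 1 + 0 + 0 = 26

26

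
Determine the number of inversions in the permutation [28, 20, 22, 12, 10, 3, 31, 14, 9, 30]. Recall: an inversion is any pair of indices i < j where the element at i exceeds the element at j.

Count, for each position, how many later elements it exceeds:
28 → 20, 22, 12, 10, 3, 14, 9 → 7
20 → 12, 10, 3, 14, 9 → 5
22 → 12, 10, 3, 14, 9 → 5
12 → 10, 3, 9 → 3
10 → 3, 9 → 2
3 → none → 0
31 → 14, 9, 30 → 3
14 → 9 → 1
9 → none → 0
30 → none → 0
Sum: 7 + 5 + 5 + 3 + 2 + 0 + 3 + 1 + 0 + 0 = 26

26 out-of-order pairs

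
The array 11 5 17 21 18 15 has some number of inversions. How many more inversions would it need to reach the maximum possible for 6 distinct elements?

Maximum inversions for 6 distinct elements is C(6, 2) = 6·5/2 = 15.
Current inversions — for each element, count later smaller elements:
11: 1
5: 0
17: 1
21: 2
18: 1
15: 0
Current total: 1 + 0 + 1 + 2 + 1 + 0 = 5
Shortfall: 15 − 5 = 10

10 inversions short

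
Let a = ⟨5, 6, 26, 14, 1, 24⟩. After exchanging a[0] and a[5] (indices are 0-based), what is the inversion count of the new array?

11 inversions

Positions 0 and 5 hold 5 and 24; after swapping, the array is [24, 6, 26, 14, 1, 5].
Count, for each position, how many later elements it exceeds:
24: 4
6: 2
26: 3
14: 2
1: 0
5: 0
Sum: 4 + 2 + 3 + 2 + 0 + 0 = 11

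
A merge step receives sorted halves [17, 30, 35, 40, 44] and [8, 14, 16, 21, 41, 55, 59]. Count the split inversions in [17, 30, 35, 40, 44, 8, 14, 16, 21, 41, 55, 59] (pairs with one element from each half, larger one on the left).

Count, for every r in R, how many entries of L exceed r:
r = 8: 17, 30, 35, 40, 44 → 5
r = 14: 17, 30, 35, 40, 44 → 5
r = 16: 17, 30, 35, 40, 44 → 5
r = 21: 30, 35, 40, 44 → 4
r = 41: 44 → 1
r = 55: none → 0
r = 59: none → 0
Cross-inversions: 5 + 5 + 5 + 4 + 1 + 0 + 0 = 20

Cross-inversions: 20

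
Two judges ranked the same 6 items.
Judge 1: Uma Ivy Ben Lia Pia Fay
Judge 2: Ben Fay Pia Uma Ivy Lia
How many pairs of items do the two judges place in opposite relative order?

Assign each item its position (1..6) in the first ordering, then rewrite the second ordering as that position sequence:
positions: Uma→1, Ivy→2, Ben→3, Lia→4, Pia→5, Fay→6
second ordering as positions: [3, 6, 5, 1, 2, 4]
Discordant pairs = inversions in this position sequence.
3: 1, 2 → 2
6: 5, 1, 2, 4 → 4
5: 1, 2, 4 → 3
1: 0
2: 0
4: 0
Total: 2 + 4 + 3 + 0 + 0 + 0 = 9

9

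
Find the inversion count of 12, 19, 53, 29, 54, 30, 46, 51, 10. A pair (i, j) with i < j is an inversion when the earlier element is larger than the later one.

Element-by-element contributions:
12: 1
19: 1
53: 5
29: 1
54: 4
30: 1
46: 1
51: 1
10: 0
Sum: 1 + 1 + 5 + 1 + 4 + 1 + 1 + 1 + 0 = 15

15 out-of-order pairs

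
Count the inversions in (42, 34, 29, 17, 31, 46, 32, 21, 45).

Sweep left to right; for each value list the smaller values that follow it:
42: 6
34: 5
29: 2
17: 0
31: 1
46: 3
32: 1
21: 0
45: 0
Sum: 6 + 5 + 2 + 0 + 1 + 3 + 1 + 0 + 0 = 18

18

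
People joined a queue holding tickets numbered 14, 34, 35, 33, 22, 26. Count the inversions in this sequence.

8

Count, for each position, how many later elements it exceeds:
14: 0
34: 3
35: 3
33: 2
22: 0
26: 0
Sum: 0 + 3 + 3 + 2 + 0 + 0 = 8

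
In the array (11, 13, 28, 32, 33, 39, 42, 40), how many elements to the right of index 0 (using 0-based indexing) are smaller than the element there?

0

The element at index 0 is 11.
Elements after it: 13, 28, 32, 33, 39, 42, 40
None of them are smaller than 11.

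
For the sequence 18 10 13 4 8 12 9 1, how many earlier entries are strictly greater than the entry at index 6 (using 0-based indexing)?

4

The element at index 6 is 9.
Elements before it: 18, 10, 13, 4, 8, 12
Those larger than 9: 18, 10, 13, 12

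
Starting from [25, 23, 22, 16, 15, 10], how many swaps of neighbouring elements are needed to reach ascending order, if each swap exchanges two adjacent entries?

15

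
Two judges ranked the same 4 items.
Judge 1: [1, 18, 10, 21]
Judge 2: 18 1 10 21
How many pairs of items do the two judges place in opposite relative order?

1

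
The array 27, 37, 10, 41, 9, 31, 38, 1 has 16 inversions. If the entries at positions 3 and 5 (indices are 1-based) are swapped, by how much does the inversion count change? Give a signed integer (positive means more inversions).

-1

Positions 3 and 5 hold 10 and 9; after swapping, the array is [27, 37, 9, 41, 10, 31, 38, 1].
For each element, count later entries that are smaller:
27: 3
37: 4
9: 1
41: 4
10: 1
31: 1
38: 1
1: 0
Sum: 3 + 4 + 1 + 4 + 1 + 1 + 1 + 0 = 15
Change: 15 − 16 = -1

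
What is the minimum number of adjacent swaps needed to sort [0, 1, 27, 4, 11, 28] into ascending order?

Minimum adjacent swaps = number of inversions (each swap of adjacent out-of-order elements removes one inversion and no swap can remove more).
Count inversions — for each element, later elements that are smaller:
0: none → 0
1: none → 0
27: 4, 11 → 2
4: none → 0
11: none → 0
28: none → 0
Total inversions: 0 + 0 + 2 + 0 + 0 + 0 = 2

2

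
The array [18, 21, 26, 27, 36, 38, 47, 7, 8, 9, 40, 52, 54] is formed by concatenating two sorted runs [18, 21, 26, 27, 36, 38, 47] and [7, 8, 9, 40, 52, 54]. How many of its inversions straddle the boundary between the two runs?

Take each right-half value and tally the left-half values above it:
r = 7: 18, 21, 26, 27, 36, 38, 47 → 7
r = 8: 18, 21, 26, 27, 36, 38, 47 → 7
r = 9: 18, 21, 26, 27, 36, 38, 47 → 7
r = 40: 47 → 1
r = 52: none → 0
r = 54: none → 0
Cross-inversions: 7 + 7 + 7 + 1 + 0 + 0 = 22

There are 22 cross-inversions.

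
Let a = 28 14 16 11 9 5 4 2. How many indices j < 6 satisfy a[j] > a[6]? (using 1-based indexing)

5

The element at index 6 is 5.
Elements before it: 28, 14, 16, 11, 9
Those larger than 5: 28, 14, 16, 11, 9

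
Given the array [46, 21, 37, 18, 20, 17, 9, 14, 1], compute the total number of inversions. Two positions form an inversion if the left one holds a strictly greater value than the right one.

Sweep left to right; for each value list the smaller values that follow it:
46 → 21, 37, 18, 20, 17, 9, 14, 1 → 8
21 → 18, 20, 17, 9, 14, 1 → 6
37 → 18, 20, 17, 9, 14, 1 → 6
18 → 17, 9, 14, 1 → 4
20 → 17, 9, 14, 1 → 4
17 → 9, 14, 1 → 3
9 → 1 → 1
14 → 1 → 1
1 → none → 0
Sum: 8 + 6 + 6 + 4 + 4 + 3 + 1 + 1 + 0 = 33

33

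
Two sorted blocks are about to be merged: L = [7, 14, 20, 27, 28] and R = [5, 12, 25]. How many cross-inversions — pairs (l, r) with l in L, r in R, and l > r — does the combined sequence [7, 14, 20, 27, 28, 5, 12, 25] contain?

11

Count, for every r in R, how many entries of L exceed r:
r = 5: 7, 14, 20, 27, 28 → 5
r = 12: 14, 20, 27, 28 → 4
r = 25: 27, 28 → 2
Cross-inversions: 5 + 4 + 2 = 11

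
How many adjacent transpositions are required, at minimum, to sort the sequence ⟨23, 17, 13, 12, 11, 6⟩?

The minimum number of adjacent swaps to sort an array equals its inversion count, since every such swap removes exactly one inversion.
Count inversions — for each element, later elements that are smaller:
23: 17, 13, 12, 11, 6 → 5
17: 13, 12, 11, 6 → 4
13: 12, 11, 6 → 3
12: 11, 6 → 2
11: 6 → 1
6: none → 0
Total inversions: 5 + 4 + 3 + 2 + 1 + 0 = 15

15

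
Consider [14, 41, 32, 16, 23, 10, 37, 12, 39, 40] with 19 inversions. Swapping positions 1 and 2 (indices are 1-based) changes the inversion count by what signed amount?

+1

Positions 1 and 2 hold 14 and 41; after swapping, the array is [41, 14, 32, 16, 23, 10, 37, 12, 39, 40].
For each element, count later entries that are smaller:
41: 9
14: 2
32: 4
16: 2
23: 2
10: 0
37: 1
12: 0
39: 0
40: 0
Sum: 9 + 2 + 4 + 2 + 2 + 0 + 1 + 0 + 0 + 0 = 20
Change: 20 − 19 = +1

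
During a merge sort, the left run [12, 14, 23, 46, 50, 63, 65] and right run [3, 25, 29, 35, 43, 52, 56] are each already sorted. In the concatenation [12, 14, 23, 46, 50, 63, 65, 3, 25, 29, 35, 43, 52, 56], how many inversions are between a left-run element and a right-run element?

Cross-inversions: 27

For each element r of the right run, count left-run elements greater than r:
r = 3: 12, 14, 23, 46, 50, 63, 65 → 7
r = 25: 46, 50, 63, 65 → 4
r = 29: 46, 50, 63, 65 → 4
r = 35: 46, 50, 63, 65 → 4
r = 43: 46, 50, 63, 65 → 4
r = 52: 63, 65 → 2
r = 56: 63, 65 → 2
Cross-inversions: 7 + 4 + 4 + 4 + 4 + 2 + 2 = 27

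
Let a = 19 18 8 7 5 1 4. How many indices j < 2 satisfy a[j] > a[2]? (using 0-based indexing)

2 such elements

The element at index 2 is 8.
Elements before it: 19, 18
Those larger than 8: 19, 18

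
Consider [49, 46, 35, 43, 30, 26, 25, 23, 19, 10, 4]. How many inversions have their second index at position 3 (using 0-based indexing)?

2 such elements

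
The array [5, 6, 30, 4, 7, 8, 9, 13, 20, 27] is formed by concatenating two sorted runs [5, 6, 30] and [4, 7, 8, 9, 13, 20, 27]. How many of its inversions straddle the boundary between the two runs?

9

For each element r of the right run, count left-run elements greater than r:
r = 4: 5, 6, 30 → 3
r = 7: 30 → 1
r = 8: 30 → 1
r = 9: 30 → 1
r = 13: 30 → 1
r = 20: 30 → 1
r = 27: 30 → 1
Cross-inversions: 3 + 1 + 1 + 1 + 1 + 1 + 1 = 9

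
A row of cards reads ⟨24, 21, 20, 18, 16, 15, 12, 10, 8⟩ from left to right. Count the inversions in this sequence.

For each element, count later entries that are smaller:
24 → 21, 20, 18, 16, 15, 12, 10, 8 → 8
21 → 20, 18, 16, 15, 12, 10, 8 → 7
20 → 18, 16, 15, 12, 10, 8 → 6
18 → 16, 15, 12, 10, 8 → 5
16 → 15, 12, 10, 8 → 4
15 → 12, 10, 8 → 3
12 → 10, 8 → 2
10 → 8 → 1
8 → none → 0
Sum: 8 + 7 + 6 + 5 + 4 + 3 + 2 + 1 + 0 = 36

36 inversions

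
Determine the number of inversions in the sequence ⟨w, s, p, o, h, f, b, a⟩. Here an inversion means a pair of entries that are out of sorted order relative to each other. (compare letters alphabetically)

There are 28 inversions.

For each element, count later entries that are smaller:
w: 7
s: 6
p: 5
o: 4
h: 3
f: 2
b: 1
a: 0
Sum: 7 + 6 + 5 + 4 + 3 + 2 + 1 + 0 = 28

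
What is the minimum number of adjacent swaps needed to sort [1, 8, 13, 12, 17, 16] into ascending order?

2

Minimum adjacent swaps = number of inversions (each swap of adjacent out-of-order elements removes one inversion and no swap can remove more).
Count inversions — for each element, later elements that are smaller:
1: none → 0
8: none → 0
13: 12 → 1
12: none → 0
17: 16 → 1
16: none → 0
Total inversions: 0 + 0 + 1 + 0 + 1 + 0 = 2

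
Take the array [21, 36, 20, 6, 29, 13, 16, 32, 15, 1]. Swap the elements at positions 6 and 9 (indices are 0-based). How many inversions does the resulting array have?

Positions 6 and 9 hold 16 and 1; after swapping, the array is [21, 36, 20, 6, 29, 13, 1, 32, 15, 16].
Count, for each position, how many later elements it exceeds:
21 → 20, 6, 13, 1, 15, 16 → 6
36 → 20, 6, 29, 13, 1, 32, 15, 16 → 8
20 → 6, 13, 1, 15, 16 → 5
6 → 1 → 1
29 → 13, 1, 15, 16 → 4
13 → 1 → 1
1 → none → 0
32 → 15, 16 → 2
15 → none → 0
16 → none → 0
Sum: 6 + 8 + 5 + 1 + 4 + 1 + 0 + 2 + 0 + 0 = 27

27 inversions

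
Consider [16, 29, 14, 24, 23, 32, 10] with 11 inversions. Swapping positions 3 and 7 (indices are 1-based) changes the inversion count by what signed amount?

-1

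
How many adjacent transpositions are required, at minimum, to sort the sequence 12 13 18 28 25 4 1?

Adjacent swaps: 12

The minimum number of adjacent swaps to sort an array equals its inversion count, since every such swap removes exactly one inversion.
Count inversions — for each element, later elements that are smaller:
12: 4, 1 → 2
13: 4, 1 → 2
18: 4, 1 → 2
28: 25, 4, 1 → 3
25: 4, 1 → 2
4: 1 → 1
1: none → 0
Total inversions: 2 + 2 + 2 + 3 + 2 + 1 + 0 = 12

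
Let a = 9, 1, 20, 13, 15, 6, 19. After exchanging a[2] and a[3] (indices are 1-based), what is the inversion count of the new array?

Positions 2 and 3 hold 1 and 20; after swapping, the array is [9, 20, 1, 13, 15, 6, 19].
Element-by-element contributions:
9: 2
20: 5
1: 0
13: 1
15: 1
6: 0
19: 0
Sum: 2 + 5 + 0 + 1 + 1 + 0 + 0 = 9

9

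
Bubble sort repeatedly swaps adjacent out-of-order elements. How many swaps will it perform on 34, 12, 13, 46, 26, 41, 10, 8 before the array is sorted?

18

The minimum number of adjacent swaps to sort an array equals its inversion count, since every such swap removes exactly one inversion.
Count inversions — for each element, later elements that are smaller:
34: 12, 13, 26, 10, 8 → 5
12: 10, 8 → 2
13: 10, 8 → 2
46: 26, 41, 10, 8 → 4
26: 10, 8 → 2
41: 10, 8 → 2
10: 8 → 1
8: none → 0
Total inversions: 5 + 2 + 2 + 4 + 2 + 2 + 1 + 0 = 18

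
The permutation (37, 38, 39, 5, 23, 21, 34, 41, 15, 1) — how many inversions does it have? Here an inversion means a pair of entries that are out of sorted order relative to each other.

29

Element-by-element contributions:
37: 6
38: 6
39: 6
5: 1
23: 3
21: 2
34: 2
41: 2
15: 1
1: 0
Sum: 6 + 6 + 6 + 1 + 3 + 2 + 2 + 2 + 1 + 0 = 29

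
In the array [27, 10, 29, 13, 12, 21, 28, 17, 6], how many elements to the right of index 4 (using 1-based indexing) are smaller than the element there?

The element at index 4 is 13.
Elements after it: 12, 21, 28, 17, 6
Those smaller than 13: 12, 6

2 such elements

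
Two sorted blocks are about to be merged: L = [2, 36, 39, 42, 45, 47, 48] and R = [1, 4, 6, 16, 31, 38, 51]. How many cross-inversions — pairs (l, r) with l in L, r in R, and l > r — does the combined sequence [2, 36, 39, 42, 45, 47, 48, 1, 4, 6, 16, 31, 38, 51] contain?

36

Take each right-half value and tally the left-half values above it:
r = 1: 2, 36, 39, 42, 45, 47, 48 → 7
r = 4: 36, 39, 42, 45, 47, 48 → 6
r = 6: 36, 39, 42, 45, 47, 48 → 6
r = 16: 36, 39, 42, 45, 47, 48 → 6
r = 31: 36, 39, 42, 45, 47, 48 → 6
r = 38: 39, 42, 45, 47, 48 → 5
r = 51: none → 0
Cross-inversions: 7 + 6 + 6 + 6 + 6 + 5 + 0 = 36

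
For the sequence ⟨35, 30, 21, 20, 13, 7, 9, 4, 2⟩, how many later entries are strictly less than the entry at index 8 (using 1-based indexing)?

The element at index 8 is 4.
Elements after it: 2
Those smaller than 4: 2

1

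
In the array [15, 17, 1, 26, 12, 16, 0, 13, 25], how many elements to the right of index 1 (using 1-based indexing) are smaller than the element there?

4 such elements

The element at index 1 is 15.
Elements after it: 17, 1, 26, 12, 16, 0, 13, 25
Those smaller than 15: 1, 12, 0, 13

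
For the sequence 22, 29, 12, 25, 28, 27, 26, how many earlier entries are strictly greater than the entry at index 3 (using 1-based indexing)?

2 such elements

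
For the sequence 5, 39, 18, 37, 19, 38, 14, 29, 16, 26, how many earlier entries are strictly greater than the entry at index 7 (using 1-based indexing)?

The element at index 7 is 14.
Elements before it: 5, 39, 18, 37, 19, 38
Those larger than 14: 39, 18, 37, 19, 38

5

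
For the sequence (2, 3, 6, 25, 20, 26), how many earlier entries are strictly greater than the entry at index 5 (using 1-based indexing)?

1

The element at index 5 is 20.
Elements before it: 2, 3, 6, 25
Those larger than 20: 25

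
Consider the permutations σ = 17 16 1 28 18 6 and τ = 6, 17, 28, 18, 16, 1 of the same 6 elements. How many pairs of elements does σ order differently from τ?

9 discordant pairs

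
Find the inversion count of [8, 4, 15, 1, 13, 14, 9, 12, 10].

For each element, count later entries that are smaller:
8 → 4, 1 → 2
4 → 1 → 1
15 → 1, 13, 14, 9, 12, 10 → 6
1 → none → 0
13 → 9, 12, 10 → 3
14 → 9, 12, 10 → 3
9 → none → 0
12 → 10 → 1
10 → none → 0
Sum: 2 + 1 + 6 + 0 + 3 + 3 + 0 + 1 + 0 = 16

16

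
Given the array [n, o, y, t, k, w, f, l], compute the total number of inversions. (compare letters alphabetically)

Element-by-element contributions:
n → k, f, l → 3
o → k, f, l → 3
y → t, k, w, f, l → 5
t → k, f, l → 3
k → f → 1
w → f, l → 2
f → none → 0
l → none → 0
Sum: 3 + 3 + 5 + 3 + 1 + 2 + 0 + 0 = 17

There are 17 inversions.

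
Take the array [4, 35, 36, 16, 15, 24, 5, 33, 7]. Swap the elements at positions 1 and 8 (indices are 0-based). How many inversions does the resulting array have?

Positions 1 and 8 hold 35 and 7; after swapping, the array is [4, 7, 36, 16, 15, 24, 5, 33, 35].
Count, for each position, how many later elements it exceeds:
4 → none → 0
7 → 5 → 1
36 → 16, 15, 24, 5, 33, 35 → 6
16 → 15, 5 → 2
15 → 5 → 1
24 → 5 → 1
5 → none → 0
33 → none → 0
35 → none → 0
Sum: 0 + 1 + 6 + 2 + 1 + 1 + 0 + 0 + 0 = 11

11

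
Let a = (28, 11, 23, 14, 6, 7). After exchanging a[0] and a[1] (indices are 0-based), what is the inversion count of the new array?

There are 11 inversions.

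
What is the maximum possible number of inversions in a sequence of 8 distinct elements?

28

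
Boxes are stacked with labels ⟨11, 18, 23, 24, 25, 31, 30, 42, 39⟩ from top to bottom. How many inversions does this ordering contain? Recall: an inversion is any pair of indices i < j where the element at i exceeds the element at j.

For each element, count later entries that are smaller:
11: 0
18: 0
23: 0
24: 0
25: 0
31: 1
30: 0
42: 1
39: 0
Sum: 0 + 0 + 0 + 0 + 0 + 1 + 0 + 1 + 0 = 2

Inversions: 2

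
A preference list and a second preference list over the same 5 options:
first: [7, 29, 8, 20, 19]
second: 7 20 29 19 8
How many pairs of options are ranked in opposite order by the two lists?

Assign each item its position (1..5) in the first ordering, then rewrite the second ordering as that position sequence:
positions: 7→1, 29→2, 8→3, 20→4, 19→5
second ordering as positions: [1, 4, 2, 5, 3]
Discordant pairs = inversions in this position sequence.
1: 0
4: 2, 3 → 2
2: 0
5: 3 → 1
3: 0
Total: 0 + 2 + 0 + 1 + 0 = 3

3 pairs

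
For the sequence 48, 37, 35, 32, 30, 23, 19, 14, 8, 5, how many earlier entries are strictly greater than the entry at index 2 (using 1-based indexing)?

1

The element at index 2 is 37.
Elements before it: 48
Those larger than 37: 48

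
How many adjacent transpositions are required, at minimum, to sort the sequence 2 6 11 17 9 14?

3

The minimum number of adjacent swaps to sort an array equals its inversion count, since every such swap removes exactly one inversion.
Count inversions — for each element, later elements that are smaller:
2: none → 0
6: none → 0
11: 9 → 1
17: 9, 14 → 2
9: none → 0
14: none → 0
Total inversions: 0 + 0 + 1 + 2 + 0 + 0 = 3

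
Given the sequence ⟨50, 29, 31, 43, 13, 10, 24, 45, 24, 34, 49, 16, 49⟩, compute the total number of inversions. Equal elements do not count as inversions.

36

For each element, count later entries that are smaller:
50 → 29, 31, 43, 13, 10, 24, 45, 24, 34, 49, 16, 49 → 12
29 → 13, 10, 24, 24, 16 → 5
31 → 13, 10, 24, 24, 16 → 5
43 → 13, 10, 24, 24, 34, 16 → 6
13 → 10 → 1
10 → none → 0
24 → 16 → 1
45 → 24, 34, 16 → 3
24 → 16 → 1
34 → 16 → 1
49 → 16 → 1
16 → none → 0
49 → none → 0
Sum: 12 + 5 + 5 + 6 + 1 + 0 + 1 + 3 + 1 + 1 + 1 + 0 + 0 = 36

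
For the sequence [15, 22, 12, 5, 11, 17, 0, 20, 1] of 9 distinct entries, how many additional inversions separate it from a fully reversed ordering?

13

Maximum inversions for 9 distinct elements is C(9, 2) = 9·8/2 = 36.
Current inversions — for each element, count later smaller elements:
15: 5
22: 7
12: 4
5: 2
11: 2
17: 2
0: 0
20: 1
1: 0
Current total: 5 + 7 + 4 + 2 + 2 + 2 + 0 + 1 + 0 = 23
Shortfall: 36 − 23 = 13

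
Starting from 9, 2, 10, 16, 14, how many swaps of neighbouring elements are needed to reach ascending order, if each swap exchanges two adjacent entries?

The minimum number of adjacent swaps to sort an array equals its inversion count, since every such swap removes exactly one inversion.
Count inversions — for each element, later elements that are smaller:
9: 2 → 1
2: none → 0
10: none → 0
16: 14 → 1
14: none → 0
Total inversions: 1 + 0 + 0 + 1 + 0 = 2

2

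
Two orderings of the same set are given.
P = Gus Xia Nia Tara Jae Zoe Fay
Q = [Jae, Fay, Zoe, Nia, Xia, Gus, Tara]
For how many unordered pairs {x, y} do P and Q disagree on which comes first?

Assign each item its position (1..7) in the first ordering, then rewrite the second ordering as that position sequence:
positions: Gus→1, Xia→2, Nia→3, Tara→4, Jae→5, Zoe→6, Fay→7
second ordering as positions: [5, 7, 6, 3, 2, 1, 4]
Discordant pairs = inversions in this position sequence.
5: 3, 2, 1, 4 → 4
7: 6, 3, 2, 1, 4 → 5
6: 3, 2, 1, 4 → 4
3: 2, 1 → 2
2: 1 → 1
1: 0
4: 0
Total: 4 + 5 + 4 + 2 + 1 + 0 + 0 = 16

There are 16 disagreeing pairs.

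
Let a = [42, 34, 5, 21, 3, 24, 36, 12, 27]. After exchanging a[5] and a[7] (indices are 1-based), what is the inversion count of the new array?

Inversions: 23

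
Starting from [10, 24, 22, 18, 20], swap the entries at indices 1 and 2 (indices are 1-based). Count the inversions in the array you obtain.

Inversions: 6

Positions 1 and 2 hold 10 and 24; after swapping, the array is [24, 10, 22, 18, 20].
Element-by-element contributions:
24: 4
10: 0
22: 2
18: 0
20: 0
Sum: 4 + 0 + 2 + 0 + 0 = 6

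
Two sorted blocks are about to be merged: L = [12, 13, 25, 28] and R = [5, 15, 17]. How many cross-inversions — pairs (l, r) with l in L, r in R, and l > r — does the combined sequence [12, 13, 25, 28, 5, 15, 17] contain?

8 split inversions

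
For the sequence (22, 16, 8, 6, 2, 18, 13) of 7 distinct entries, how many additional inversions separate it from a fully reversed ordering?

7

Maximum inversions for 7 distinct elements is C(7, 2) = 7·6/2 = 21.
Current inversions — for each element, count later smaller elements:
22: 6
16: 4
8: 2
6: 1
2: 0
18: 1
13: 0
Current total: 6 + 4 + 2 + 1 + 0 + 1 + 0 = 14
Shortfall: 21 − 14 = 7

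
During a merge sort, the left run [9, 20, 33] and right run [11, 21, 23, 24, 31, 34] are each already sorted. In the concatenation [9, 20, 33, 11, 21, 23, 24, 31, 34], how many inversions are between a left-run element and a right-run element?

6

Count, for every r in R, how many entries of L exceed r:
r = 11: 20, 33 → 2
r = 21: 33 → 1
r = 23: 33 → 1
r = 24: 33 → 1
r = 31: 33 → 1
r = 34: none → 0
Cross-inversions: 2 + 1 + 1 + 1 + 1 + 0 = 6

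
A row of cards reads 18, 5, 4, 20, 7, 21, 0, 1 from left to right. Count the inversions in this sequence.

Count, for each position, how many later elements it exceeds:
18 → 5, 4, 7, 0, 1 → 5
5 → 4, 0, 1 → 3
4 → 0, 1 → 2
20 → 7, 0, 1 → 3
7 → 0, 1 → 2
21 → 0, 1 → 2
0 → none → 0
1 → none → 0
Sum: 5 + 3 + 2 + 3 + 2 + 2 + 0 + 0 = 17

There are 17 inversions.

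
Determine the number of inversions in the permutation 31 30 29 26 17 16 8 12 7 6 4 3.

For each element, count later entries that are smaller:
31: 11
30: 10
29: 9
26: 8
17: 7
16: 6
8: 4
12: 4
7: 3
6: 2
4: 1
3: 0
Sum: 11 + 10 + 9 + 8 + 7 + 6 + 4 + 4 + 3 + 2 + 1 + 0 = 65

65 inversions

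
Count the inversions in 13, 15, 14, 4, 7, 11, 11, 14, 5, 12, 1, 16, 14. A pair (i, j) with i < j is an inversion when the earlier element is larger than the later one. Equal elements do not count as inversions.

37

Element-by-element contributions:
13: 7
15: 10
14: 7
4: 1
7: 2
11: 2
11: 2
14: 3
5: 1
12: 1
1: 0
16: 1
14: 0
Sum: 7 + 10 + 7 + 1 + 2 + 2 + 2 + 3 + 1 + 1 + 0 + 1 + 0 = 37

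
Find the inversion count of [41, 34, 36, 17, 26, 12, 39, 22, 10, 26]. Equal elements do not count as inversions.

31

Element-by-element contributions:
41 → 34, 36, 17, 26, 12, 39, 22, 10, 26 → 9
34 → 17, 26, 12, 22, 10, 26 → 6
36 → 17, 26, 12, 22, 10, 26 → 6
17 → 12, 10 → 2
26 → 12, 22, 10 → 3
12 → 10 → 1
39 → 22, 10, 26 → 3
22 → 10 → 1
10 → none → 0
26 → none → 0
Sum: 9 + 6 + 6 + 2 + 3 + 1 + 3 + 1 + 0 + 0 = 31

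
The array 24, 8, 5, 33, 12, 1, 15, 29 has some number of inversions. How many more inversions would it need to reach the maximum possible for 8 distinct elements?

15

Maximum inversions for 8 distinct elements is C(8, 2) = 8·7/2 = 28.
Current inversions — for each element, count later smaller elements:
24: 5
8: 2
5: 1
33: 4
12: 1
1: 0
15: 0
29: 0
Current total: 5 + 2 + 1 + 4 + 1 + 0 + 0 + 0 = 13
Shortfall: 28 − 13 = 15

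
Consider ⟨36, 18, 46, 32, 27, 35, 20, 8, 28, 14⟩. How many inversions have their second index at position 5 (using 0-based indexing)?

2

The element at index 5 is 35.
Elements before it: 36, 18, 46, 32, 27
Those larger than 35: 36, 46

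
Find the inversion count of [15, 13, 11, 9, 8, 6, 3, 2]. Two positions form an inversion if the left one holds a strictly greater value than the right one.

Element-by-element contributions:
15: 7
13: 6
11: 5
9: 4
8: 3
6: 2
3: 1
2: 0
Sum: 7 + 6 + 5 + 4 + 3 + 2 + 1 + 0 = 28

28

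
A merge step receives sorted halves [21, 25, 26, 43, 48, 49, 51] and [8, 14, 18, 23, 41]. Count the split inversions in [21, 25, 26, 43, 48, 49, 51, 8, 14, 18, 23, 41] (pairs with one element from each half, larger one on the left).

31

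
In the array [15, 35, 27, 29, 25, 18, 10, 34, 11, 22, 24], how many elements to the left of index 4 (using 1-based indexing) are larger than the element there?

1

The element at index 4 is 29.
Elements before it: 15, 35, 27
Those larger than 29: 35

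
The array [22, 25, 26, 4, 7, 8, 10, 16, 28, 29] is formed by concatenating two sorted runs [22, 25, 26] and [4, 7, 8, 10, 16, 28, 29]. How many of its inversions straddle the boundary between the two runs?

15

Take each right-half value and tally the left-half values above it:
r = 4: 22, 25, 26 → 3
r = 7: 22, 25, 26 → 3
r = 8: 22, 25, 26 → 3
r = 10: 22, 25, 26 → 3
r = 16: 22, 25, 26 → 3
r = 28: none → 0
r = 29: none → 0
Cross-inversions: 3 + 3 + 3 + 3 + 3 + 0 + 0 = 15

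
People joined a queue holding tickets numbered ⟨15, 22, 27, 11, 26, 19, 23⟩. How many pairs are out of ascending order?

Out-of-order index pairs (1-indexed):
(1,4): 15 > 11
(2,4): 22 > 11
(2,6): 22 > 19
(3,4): 27 > 11
(3,5): 27 > 26
(3,6): 27 > 19
(3,7): 27 > 23
(5,6): 26 > 19
(5,7): 26 > 23
That's 9 pairs.

9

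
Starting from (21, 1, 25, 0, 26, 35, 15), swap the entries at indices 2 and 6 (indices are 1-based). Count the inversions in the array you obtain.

13 inversions

Positions 2 and 6 hold 1 and 35; after swapping, the array is [21, 35, 25, 0, 26, 1, 15].
Sweep left to right; for each value list the smaller values that follow it:
21 → 0, 1, 15 → 3
35 → 25, 0, 26, 1, 15 → 5
25 → 0, 1, 15 → 3
0 → none → 0
26 → 1, 15 → 2
1 → none → 0
15 → none → 0
Sum: 3 + 5 + 3 + 0 + 2 + 0 + 0 = 13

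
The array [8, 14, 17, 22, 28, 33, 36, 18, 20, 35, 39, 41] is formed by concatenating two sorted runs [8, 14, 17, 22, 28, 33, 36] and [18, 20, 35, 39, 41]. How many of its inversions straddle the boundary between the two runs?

Take each right-half value and tally the left-half values above it:
r = 18: 22, 28, 33, 36 → 4
r = 20: 22, 28, 33, 36 → 4
r = 35: 36 → 1
r = 39: none → 0
r = 41: none → 0
Cross-inversions: 4 + 4 + 1 + 0 + 0 = 9

9 split inversions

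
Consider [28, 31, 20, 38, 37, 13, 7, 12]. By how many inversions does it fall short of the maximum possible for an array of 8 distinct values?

Maximum inversions for 8 distinct elements is C(8, 2) = 8·7/2 = 28.
Current inversions — for each element, count later smaller elements:
28: 4
31: 4
20: 3
38: 4
37: 3
13: 2
7: 0
12: 0
Current total: 4 + 4 + 3 + 4 + 3 + 2 + 0 + 0 = 20
Shortfall: 28 − 20 = 8

8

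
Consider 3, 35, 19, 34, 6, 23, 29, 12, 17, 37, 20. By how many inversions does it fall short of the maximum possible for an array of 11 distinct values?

31

Maximum inversions for 11 distinct elements is C(11, 2) = 11·10/2 = 55.
Current inversions — for each element, count later smaller elements:
3: 0
35: 8
19: 3
34: 6
6: 0
23: 3
29: 3
12: 0
17: 0
37: 1
20: 0
Current total: 0 + 8 + 3 + 6 + 0 + 3 + 3 + 0 + 0 + 1 + 0 = 24
Shortfall: 55 − 24 = 31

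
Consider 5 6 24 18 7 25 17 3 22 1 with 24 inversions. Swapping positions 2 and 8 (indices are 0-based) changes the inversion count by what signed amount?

Positions 2 and 8 hold 24 and 22; after swapping, the array is [5, 6, 22, 18, 7, 25, 17, 3, 24, 1].
Element-by-element contributions:
5 → 3, 1 → 2
6 → 3, 1 → 2
22 → 18, 7, 17, 3, 1 → 5
18 → 7, 17, 3, 1 → 4
7 → 3, 1 → 2
25 → 17, 3, 24, 1 → 4
17 → 3, 1 → 2
3 → 1 → 1
24 → 1 → 1
1 → none → 0
Sum: 2 + 2 + 5 + 4 + 2 + 4 + 2 + 1 + 1 + 0 = 23
Change: 23 − 24 = -1

-1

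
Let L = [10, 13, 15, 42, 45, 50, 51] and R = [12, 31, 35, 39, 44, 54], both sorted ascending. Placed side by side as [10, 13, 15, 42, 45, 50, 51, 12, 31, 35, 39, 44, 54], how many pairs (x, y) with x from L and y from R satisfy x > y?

For each element r of the right run, count left-run elements greater than r:
r = 12: 13, 15, 42, 45, 50, 51 → 6
r = 31: 42, 45, 50, 51 → 4
r = 35: 42, 45, 50, 51 → 4
r = 39: 42, 45, 50, 51 → 4
r = 44: 45, 50, 51 → 3
r = 54: none → 0
Cross-inversions: 6 + 4 + 4 + 4 + 3 + 0 = 21

21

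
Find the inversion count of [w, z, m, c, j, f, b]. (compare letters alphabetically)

18

Sweep left to right; for each value list the smaller values that follow it:
w: 5
z: 5
m: 4
c: 1
j: 2
f: 1
b: 0
Sum: 5 + 5 + 4 + 1 + 2 + 1 + 0 = 18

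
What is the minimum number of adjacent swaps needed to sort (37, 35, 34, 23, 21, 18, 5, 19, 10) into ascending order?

Each adjacent swap fixes exactly one inversion, so the minimum swap count equals the number of inversions.
Count inversions — for each element, later elements that are smaller:
37: 35, 34, 23, 21, 18, 5, 19, 10 → 8
35: 34, 23, 21, 18, 5, 19, 10 → 7
34: 23, 21, 18, 5, 19, 10 → 6
23: 21, 18, 5, 19, 10 → 5
21: 18, 5, 19, 10 → 4
18: 5, 10 → 2
5: none → 0
19: 10 → 1
10: none → 0
Total inversions: 8 + 7 + 6 + 5 + 4 + 2 + 0 + 1 + 0 = 33

33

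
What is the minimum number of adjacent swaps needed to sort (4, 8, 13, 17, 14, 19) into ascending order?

There is 1 swap.

Each adjacent swap fixes exactly one inversion, so the minimum swap count equals the number of inversions.
Count inversions — for each element, later elements that are smaller:
4: none → 0
8: none → 0
13: none → 0
17: 14 → 1
14: none → 0
19: none → 0
Total inversions: 0 + 0 + 0 + 1 + 0 + 0 = 1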